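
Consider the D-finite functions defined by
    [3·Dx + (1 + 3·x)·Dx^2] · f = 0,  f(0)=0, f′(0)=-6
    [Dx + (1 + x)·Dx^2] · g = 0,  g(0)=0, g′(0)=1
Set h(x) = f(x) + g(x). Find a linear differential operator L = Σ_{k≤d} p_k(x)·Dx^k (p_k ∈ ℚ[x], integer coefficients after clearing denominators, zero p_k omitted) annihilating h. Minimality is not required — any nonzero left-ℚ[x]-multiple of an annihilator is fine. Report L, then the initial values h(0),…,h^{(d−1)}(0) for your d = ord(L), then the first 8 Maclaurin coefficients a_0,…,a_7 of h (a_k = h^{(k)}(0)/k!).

L = 6·Dx + (8 + 12·x)·Dx^2 + (1 + 4·x + 3·x^2)·Dx^3  (order 3).
h: a_k = 0, -5, 17/2, -53/3, 161/4, -97, 1457/6, -4373/7, …
ICs: h(0) = 0, h′(0) = -5, h′′(0) = 17.

f: a_k = 0, -6, 9, -18, 81/2, -486/5, 243, -4374/7, …
g: a_k = 0, 1, -1/2, 1/3, -1/4, 1/5, -1/6, 1/7, …
Sum ⇒ L₀ = lclm(L_f,L_g) in ℚ(x)⟨Dx⟩.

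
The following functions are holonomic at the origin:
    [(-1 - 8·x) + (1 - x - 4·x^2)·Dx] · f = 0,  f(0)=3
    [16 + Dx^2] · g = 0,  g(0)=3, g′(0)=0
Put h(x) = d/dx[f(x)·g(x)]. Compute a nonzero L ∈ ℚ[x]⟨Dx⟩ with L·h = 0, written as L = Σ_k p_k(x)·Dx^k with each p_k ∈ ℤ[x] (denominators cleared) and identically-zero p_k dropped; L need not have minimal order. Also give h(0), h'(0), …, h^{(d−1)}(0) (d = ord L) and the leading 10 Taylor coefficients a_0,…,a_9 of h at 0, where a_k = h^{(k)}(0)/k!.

f: a_k = 3, 3, 15, 27, 87, 195, 543, 1323, 3495, 8787, …
g: a_k = 3, 0, -24, 0, 32, 0, -256/15, 0, 512/105, 0, …
Sym-product of L_f,L_g gives L₀ (≤ ord 2).
h=h₀': d/dx-closure on L₀ ⇒ L.
L = (-12 - 64·x - 224·x^2 + 256·x^3 + 512·x^4) + (-1 - 4·x + 48·x^2 + 128·x^3)·Dx + (1 - 3·x - 10·x^2 + 16·x^3 + 32·x^4)·Dx^2  (order 2).
h: a_k = 9, -54, 27, -12, 165, -906/5, 3563/5, -1224/35, 126891/35, 172234/45, …
ICs: h(0) = 9, h′(0) = -54.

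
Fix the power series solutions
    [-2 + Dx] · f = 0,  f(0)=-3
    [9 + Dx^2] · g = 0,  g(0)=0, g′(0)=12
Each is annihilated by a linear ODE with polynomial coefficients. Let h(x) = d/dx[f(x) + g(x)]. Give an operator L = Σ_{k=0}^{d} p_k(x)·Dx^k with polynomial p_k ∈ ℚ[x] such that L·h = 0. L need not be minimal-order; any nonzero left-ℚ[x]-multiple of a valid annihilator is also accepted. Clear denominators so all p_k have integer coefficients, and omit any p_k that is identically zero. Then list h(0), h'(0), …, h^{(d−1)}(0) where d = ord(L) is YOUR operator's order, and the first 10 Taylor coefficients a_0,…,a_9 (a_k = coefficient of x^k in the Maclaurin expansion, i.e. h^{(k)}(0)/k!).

f: a_k = -3, -6, -6, -4, -2, -4/5, -4/15, -8/105, -2/105, -4/945, …
g: a_k = 0, 12, 0, -18, 0, 81/10, 0, -243/140, 0, 243/1120, …
Weyl lclm of L_f,L_g ⇒ L₀ (ord ≤ 3).
h=h₀': d/dx-closure on L₀ ⇒ L.
L = 18 - 9·Dx + 2·Dx^2 - Dx^3  (order 3).
h: a_k = 6, -12, -66, -8, 73/2, -8/5, -761/60, -16/105, 919/480, -8/945, …
ICs: h(0) = 6, h′(0) = -12, h′′(0) = -132.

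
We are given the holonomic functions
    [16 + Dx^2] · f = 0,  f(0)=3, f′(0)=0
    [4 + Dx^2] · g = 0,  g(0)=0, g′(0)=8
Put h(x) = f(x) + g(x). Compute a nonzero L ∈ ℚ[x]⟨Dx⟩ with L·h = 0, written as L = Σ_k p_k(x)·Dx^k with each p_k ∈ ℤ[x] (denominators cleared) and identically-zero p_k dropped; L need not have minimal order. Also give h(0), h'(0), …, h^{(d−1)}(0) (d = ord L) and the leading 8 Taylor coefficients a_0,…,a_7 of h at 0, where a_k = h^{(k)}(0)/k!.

f: a_k = 3, 0, -24, 0, 32, 0, -256/15, 0, …
g: a_k = 0, 8, 0, -16/3, 0, 16/15, 0, -32/315, …
h₀=f+g: left-lcm gives L₀, ord ≤ 4.
L = 64 + 20·Dx^2 + Dx^4  (order 4).
h: a_k = 3, 8, -24, -16/3, 32, 16/15, -256/15, -32/315, …
ICs: h(0) = 3, h′(0) = 8, h′′(0) = -48, h′′′(0) = -32.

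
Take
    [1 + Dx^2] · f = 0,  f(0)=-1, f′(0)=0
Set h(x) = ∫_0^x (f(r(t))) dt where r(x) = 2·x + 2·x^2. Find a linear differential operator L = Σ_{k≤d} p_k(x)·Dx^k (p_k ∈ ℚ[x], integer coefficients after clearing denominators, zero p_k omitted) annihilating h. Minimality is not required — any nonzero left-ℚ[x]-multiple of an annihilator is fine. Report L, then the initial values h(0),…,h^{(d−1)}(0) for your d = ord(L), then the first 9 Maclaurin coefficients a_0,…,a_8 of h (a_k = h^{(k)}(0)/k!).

L = (4 + 24·x + 48·x^2 + 32·x^3)·Dx - 2·Dx^2 + (1 + 2·x)·Dx^3  (order 3).
h: a_k = 0, -1, 0, 2/3, 1, 4/15, -4/9, -176/315, -4/15, …
ICs: h(0) = 0, h′(0) = -1, h′′(0) = 0.

f: a_k = -1, 0, 1/2, 0, -1/24, 0, 1/720, 0, -1/40320, …
Change of var in L_f (x↦r) gives L₀.
h=∫₀ˣh₀: take L = L₀·Dx.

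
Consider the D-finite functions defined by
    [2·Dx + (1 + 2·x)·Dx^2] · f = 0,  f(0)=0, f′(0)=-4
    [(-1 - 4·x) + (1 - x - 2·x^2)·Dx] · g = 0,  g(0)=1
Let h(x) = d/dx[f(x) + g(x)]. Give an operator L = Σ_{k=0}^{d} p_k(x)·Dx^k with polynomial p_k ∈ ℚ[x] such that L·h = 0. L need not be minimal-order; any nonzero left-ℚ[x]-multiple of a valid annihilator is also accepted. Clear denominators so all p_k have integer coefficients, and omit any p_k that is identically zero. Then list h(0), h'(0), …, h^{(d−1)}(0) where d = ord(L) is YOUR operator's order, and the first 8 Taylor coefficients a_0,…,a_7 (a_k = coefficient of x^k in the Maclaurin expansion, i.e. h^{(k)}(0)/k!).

L = (-54 - 228·x - 432·x^2 - 288·x^3 - 192·x^4) + (-11 - 124·x - 464·x^2 - 704·x^3 - 592·x^4 - 320·x^5)·Dx + (4 + 19·x + 17·x^2 - 42·x^3 - 116·x^4 - 136·x^5 - 64·x^6)·Dx^2  (order 2).
h: a_k = -3, 14, -1, 76, 41, 386, 339, 1880, …
ICs: h(0) = -3, h′(0) = 14.

f: a_k = 0, -4, 4, -16/3, 8, -64/5, 64/3, -256/7, …
g: a_k = 1, 1, 3, 5, 11, 21, 43, 85, …
h₀=f+g: left-lcm gives L₀, ord ≤ 3.
Derive L from L₀ (diff closure).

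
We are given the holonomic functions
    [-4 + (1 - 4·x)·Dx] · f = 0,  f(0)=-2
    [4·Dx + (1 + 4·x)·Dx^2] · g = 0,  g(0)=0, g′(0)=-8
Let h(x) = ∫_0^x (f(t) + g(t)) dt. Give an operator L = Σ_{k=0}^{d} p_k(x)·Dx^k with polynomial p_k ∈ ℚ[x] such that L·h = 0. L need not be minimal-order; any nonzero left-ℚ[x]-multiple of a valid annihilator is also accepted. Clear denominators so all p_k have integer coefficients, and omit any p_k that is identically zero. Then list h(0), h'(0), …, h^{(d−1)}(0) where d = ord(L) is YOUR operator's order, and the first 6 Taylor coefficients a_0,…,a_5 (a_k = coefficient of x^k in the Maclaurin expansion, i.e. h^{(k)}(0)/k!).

f: a_k = -2, -8, -32, -128, -512, -2048, …
g: a_k = 0, -8, 16, -128/3, 128, -2048/5, …
f+g: L₀ = lclm(L_f,L_g), ord ≤ 1+2.
h=∫₀ˣh₀: take L = L₀·Dx.
L = (160 + 128·x)·Dx^2 + (16 + 256·x + 256·x^2)·Dx^3 + (-3 - 4·x + 48·x^2 + 64·x^3)·Dx^4  (order 4).
h: a_k = 0, -2, -8, -16/3, -128/3, -384/5, …
ICs: h(0) = 0, h′(0) = -2, h′′(0) = -16, h′′′(0) = -32.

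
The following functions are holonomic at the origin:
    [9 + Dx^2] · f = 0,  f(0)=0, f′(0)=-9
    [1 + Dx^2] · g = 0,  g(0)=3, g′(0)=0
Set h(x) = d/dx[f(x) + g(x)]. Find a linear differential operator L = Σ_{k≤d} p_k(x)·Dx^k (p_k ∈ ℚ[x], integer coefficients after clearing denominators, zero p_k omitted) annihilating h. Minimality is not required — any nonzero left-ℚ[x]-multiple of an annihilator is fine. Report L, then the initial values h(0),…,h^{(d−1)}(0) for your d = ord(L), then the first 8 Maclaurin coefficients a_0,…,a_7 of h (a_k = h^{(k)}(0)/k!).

L = 9 + 10·Dx^2 + Dx^4  (order 4).
h: a_k = -9, -3, 81/2, 1/2, -243/8, -1/40, 729/80, 1/1680, …
ICs: h(0) = -9, h′(0) = -3, h′′(0) = 81, h′′′(0) = 3.

f: a_k = 0, -9, 0, 27/2, 0, -243/40, 0, 729/560, …
g: a_k = 3, 0, -3/2, 0, 1/8, 0, -1/240, 0, …
Sum ⇒ L₀ = lclm(L_f,L_g) in ℚ(x)⟨Dx⟩.
Derive L from L₀ (diff closure).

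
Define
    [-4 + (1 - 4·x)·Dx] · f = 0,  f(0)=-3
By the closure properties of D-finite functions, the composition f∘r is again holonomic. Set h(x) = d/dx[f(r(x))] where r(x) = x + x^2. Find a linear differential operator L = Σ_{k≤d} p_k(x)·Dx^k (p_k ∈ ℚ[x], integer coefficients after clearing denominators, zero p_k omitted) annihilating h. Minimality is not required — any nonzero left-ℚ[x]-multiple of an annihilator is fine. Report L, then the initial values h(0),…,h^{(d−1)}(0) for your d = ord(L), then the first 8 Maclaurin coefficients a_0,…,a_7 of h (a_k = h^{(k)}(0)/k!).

f: a_k = -3, -12, -48, -192, -768, -3072, -12288, -49152, …
f∘r: x↦r, Dx↦Dx/r' in L_f ⇒ L₀.
Differentiate: ansatz ord ≤ ord L₀ ⇒ L.
L = (10 + 24·x + 24·x^2) + (-1 + 2·x + 12·x^2 + 8·x^3)·Dx  (order 1).
h: a_k = -12, -120, -864, -5568, -33600, -194688, -1096704, -6051840, …
ICs: h(0) = -12.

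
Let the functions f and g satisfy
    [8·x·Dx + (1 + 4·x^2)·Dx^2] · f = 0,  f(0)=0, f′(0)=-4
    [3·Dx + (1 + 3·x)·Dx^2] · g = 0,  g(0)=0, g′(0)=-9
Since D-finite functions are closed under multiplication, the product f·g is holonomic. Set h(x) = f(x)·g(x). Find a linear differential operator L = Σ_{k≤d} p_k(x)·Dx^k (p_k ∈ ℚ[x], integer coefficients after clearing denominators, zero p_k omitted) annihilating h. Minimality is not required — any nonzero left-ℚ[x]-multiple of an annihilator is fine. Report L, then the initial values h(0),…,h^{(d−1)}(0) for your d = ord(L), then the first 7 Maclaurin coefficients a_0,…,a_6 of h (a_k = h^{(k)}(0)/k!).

L = (1632 + 8496·x + 23040·x^2 + 110016·x^3 + 207360·x^4 + 269568·x^5 + 82944·x^7)·Dx + (418 + 6672·x + 44112·x^2 + 151488·x^3 + 393984·x^4 + 642816·x^5 + 725760·x^6 + 82944·x^7 + 290304·x^8)·Dx^2 + (204 + 1844·x + 12096·x^2 + 47408·x^3 + 122880·x^4 + 240192·x^5 + 331776·x^6 + 361728·x^7 + 82944·x^8 + 165888·x^9)·Dx^3 + (25 + 246·x + 1217·x^2 + 4128·x^3 + 10624·x^4 + 22080·x^5 + 34272·x^6 + 41472·x^7 + 43776·x^8 + 13824·x^9 + 20736·x^10)·Dx^4  (order 4).
h: a_k = 0, 0, 36, -54, 60, -171, 2772/5, …
ICs: h(0) = 0, h′(0) = 0, h′′(0) = 72, h′′′(0) = -324.

f: a_k = 0, -4, 0, 16/3, 0, -64/5, 0, …
g: a_k = 0, -9, 27/2, -27, 243/4, -729/5, 729/2, …
h₀=f·g: eliminate ⇒ L₀, order ≤ 2·2.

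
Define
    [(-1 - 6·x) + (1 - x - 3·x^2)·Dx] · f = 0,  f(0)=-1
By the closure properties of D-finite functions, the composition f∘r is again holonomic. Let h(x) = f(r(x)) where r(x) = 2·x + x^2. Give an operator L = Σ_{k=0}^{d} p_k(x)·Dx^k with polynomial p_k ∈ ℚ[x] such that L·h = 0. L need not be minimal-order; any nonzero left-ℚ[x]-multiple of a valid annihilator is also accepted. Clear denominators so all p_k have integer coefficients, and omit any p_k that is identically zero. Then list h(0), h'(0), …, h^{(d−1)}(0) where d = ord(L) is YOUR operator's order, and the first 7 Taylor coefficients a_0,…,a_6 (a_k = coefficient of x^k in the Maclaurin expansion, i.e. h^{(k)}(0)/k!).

f: a_k = -1, -1, -4, -7, -19, -40, -97, …
f∘r: x↦r, Dx↦Dx/r' in L_f ⇒ L₀.
L = (2 + 26·x + 36·x^2 + 12·x^3) + (-1 + 2·x + 13·x^2 + 12·x^3 + 3·x^4)·Dx  (order 1).
h: a_k = -1, -2, -17, -72, -392, -1930, -9871, …
ICs: h(0) = -1.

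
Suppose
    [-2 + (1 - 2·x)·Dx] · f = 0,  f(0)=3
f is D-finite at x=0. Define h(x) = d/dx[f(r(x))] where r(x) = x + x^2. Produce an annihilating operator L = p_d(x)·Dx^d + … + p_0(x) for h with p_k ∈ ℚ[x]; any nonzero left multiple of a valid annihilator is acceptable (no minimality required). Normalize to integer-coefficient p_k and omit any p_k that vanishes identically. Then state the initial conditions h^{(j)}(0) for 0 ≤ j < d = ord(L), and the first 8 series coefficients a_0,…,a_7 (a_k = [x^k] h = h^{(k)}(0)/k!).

f: a_k = 3, 6, 12, 24, 48, 96, 192, 384, …
Substitute x→r, Dx→(1/r')Dx; clear ⇒ L₀.
h₀' ⇒ L via d/dx closure of L₀.
L = (6 + 12·x + 12·x^2) + (-1 + 6·x^2 + 4·x^3)·Dx  (order 1).
h: a_k = 6, 36, 144, 528, 1800, 5904, 18816, 58752, …
ICs: h(0) = 6.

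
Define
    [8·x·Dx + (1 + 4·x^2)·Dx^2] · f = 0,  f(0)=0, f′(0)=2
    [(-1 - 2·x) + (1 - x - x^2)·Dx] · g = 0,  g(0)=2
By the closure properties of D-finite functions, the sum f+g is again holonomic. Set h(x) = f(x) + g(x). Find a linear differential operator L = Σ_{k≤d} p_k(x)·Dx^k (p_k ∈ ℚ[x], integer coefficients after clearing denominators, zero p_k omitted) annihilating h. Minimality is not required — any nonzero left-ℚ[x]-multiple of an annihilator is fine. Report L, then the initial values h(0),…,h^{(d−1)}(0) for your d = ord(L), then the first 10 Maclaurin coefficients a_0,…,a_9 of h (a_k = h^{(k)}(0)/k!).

f: a_k = 0, 2, 0, -8/3, 0, 32/5, 0, -128/7, 0, 512/9, …
g: a_k = 2, 2, 4, 6, 10, 16, 26, 42, 68, 110, …
Weyl lclm of L_f,L_g ⇒ L₀ (ord ≤ 3).
L = (16 - 64·x - 400·x^2 - 576·x^3 - 696·x^4 - 96·x^6)·Dx + (-13 - 24·x - 22·x^2 - 204·x^3 - 548·x^4 - 488·x^5 - 48·x^6 - 96·x^7)·Dx^2 + (2 + 5·x + 14·x^2 - 2·x^3 + 13·x^4 - 92·x^5 - 48·x^6 - 16·x^7 - 16·x^8)·Dx^3  (order 3).
h: a_k = 2, 4, 4, 10/3, 10, 112/5, 26, 166/7, 68, 1502/9, …
ICs: h(0) = 2, h′(0) = 4, h′′(0) = 8.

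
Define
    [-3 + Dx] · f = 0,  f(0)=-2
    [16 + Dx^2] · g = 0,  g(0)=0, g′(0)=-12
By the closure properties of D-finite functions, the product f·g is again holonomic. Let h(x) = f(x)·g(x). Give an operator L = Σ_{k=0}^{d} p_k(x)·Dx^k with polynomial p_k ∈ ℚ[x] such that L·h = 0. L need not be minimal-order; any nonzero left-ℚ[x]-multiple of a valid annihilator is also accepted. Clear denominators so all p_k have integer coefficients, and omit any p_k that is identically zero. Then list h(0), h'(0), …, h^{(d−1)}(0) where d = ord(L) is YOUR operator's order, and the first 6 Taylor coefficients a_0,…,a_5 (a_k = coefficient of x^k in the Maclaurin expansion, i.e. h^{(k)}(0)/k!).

L = 25 - 6·Dx + Dx^2  (order 2).
h: a_k = 0, 24, 72, 44, -84, -779/5, …
ICs: h(0) = 0, h′(0) = 24.

f: a_k = -2, -6, -9, -9, -27/4, -81/20, …
g: a_k = 0, -12, 0, 32, 0, -128/5, …
Sym-product of L_f,L_g gives L₀ (≤ ord 2).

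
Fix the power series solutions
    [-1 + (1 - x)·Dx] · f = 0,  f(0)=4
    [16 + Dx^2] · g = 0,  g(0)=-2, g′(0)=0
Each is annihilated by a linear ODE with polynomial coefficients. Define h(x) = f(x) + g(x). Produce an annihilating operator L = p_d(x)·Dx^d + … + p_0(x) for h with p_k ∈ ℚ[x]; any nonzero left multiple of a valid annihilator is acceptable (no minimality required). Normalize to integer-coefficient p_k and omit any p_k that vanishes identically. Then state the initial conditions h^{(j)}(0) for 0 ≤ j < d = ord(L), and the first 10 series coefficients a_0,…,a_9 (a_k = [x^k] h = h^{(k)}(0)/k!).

L = (176 - 256·x + 128·x^2) + (-144 + 400·x - 384·x^2 + 128·x^3)·Dx + (11 - 16·x + 8·x^2)·Dx^2 + (-9 + 25·x - 24·x^2 + 8·x^3)·Dx^3  (order 3).
h: a_k = 2, 4, 20, 4, -52/3, 4, 692/45, 4, 236/315, 4, …
ICs: h(0) = 2, h′(0) = 4, h′′(0) = 40.

f: a_k = 4, 4, 4, 4, 4, 4, 4, 4, 4, 4, …
g: a_k = -2, 0, 16, 0, -64/3, 0, 512/45, 0, -1024/315, 0, …
f+g: L₀ = lclm(L_f,L_g), ord ≤ 1+2.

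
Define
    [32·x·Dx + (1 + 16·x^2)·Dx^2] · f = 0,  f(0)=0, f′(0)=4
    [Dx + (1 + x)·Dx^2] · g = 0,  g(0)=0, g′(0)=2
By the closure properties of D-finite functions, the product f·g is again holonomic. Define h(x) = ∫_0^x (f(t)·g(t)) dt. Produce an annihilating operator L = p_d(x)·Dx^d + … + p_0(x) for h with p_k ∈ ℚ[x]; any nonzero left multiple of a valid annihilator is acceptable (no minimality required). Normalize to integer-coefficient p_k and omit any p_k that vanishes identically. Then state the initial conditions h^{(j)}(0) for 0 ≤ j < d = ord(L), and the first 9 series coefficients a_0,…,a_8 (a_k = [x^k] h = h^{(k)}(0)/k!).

L = (4224 + 8384·x + 204800·x^2 + 531456·x^3 + 491520·x^4 + 212992·x^5 + 262144·x^7)·Dx^2 + (4098 + 28864·x + 258368·x^2 + 1045504·x^3 + 1798144·x^4 + 1523712·x^5 + 573440·x^6 + 786432·x^7 + 917504·x^8)·Dx^3 + (132 + 8644·x + 37632·x^2 + 196032·x^3 + 614400·x^4 + 955392·x^5 + 786432·x^6 + 540672·x^7 + 786432·x^8 + 524288·x^9)·Dx^4 + (65 + 258·x + 2497·x^2 + 8576·x^3 + 30336·x^4 + 76800·x^5 + 118272·x^6 + 98304·x^7 + 98304·x^8 + 131072·x^9 + 65536·x^10)·Dx^5  (order 5).
h: a_k = 0, 0, 0, 8/3, -1, -8, 29/9, 2552/45, -733/30, …
ICs: h(0) = 0, h′(0) = 0, h′′(0) = 0, h′′′(0) = 16, h′′′′(0) = -24.

f: a_k = 0, 4, 0, -64/3, 0, 1024/5, 0, -16384/7, 0, …
g: a_k = 0, 2, -1, 2/3, -1/2, 2/5, -1/3, 2/7, -1/4, …
f·g: L₀ = L_f ⊗_s L_g, ord ≤ 2·2.
h=∫h₀ ⇒ L = L₀·Dx.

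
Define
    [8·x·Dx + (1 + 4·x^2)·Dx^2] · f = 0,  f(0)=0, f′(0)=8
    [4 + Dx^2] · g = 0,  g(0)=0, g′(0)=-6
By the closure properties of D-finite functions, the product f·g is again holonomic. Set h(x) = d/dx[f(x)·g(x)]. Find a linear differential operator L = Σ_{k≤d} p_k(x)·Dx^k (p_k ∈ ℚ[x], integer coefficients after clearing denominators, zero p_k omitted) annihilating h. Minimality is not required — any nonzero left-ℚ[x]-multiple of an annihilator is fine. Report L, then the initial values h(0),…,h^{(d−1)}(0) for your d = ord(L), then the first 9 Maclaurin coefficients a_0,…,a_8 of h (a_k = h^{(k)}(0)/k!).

L = (880 + 9408·x^2 + 59008·x^4 + 49152·x^6 + 24576·x^8 + 16384·x^10 + 32768·x^12) + (544·x + 9088·x^3 + 35840·x^5 + 40960·x^7 + 40960·x^9 + 32768·x^11)·Dx + (240 + 2720·x^2 + 17088·x^4 + 18944·x^6 + 16384·x^8 + 16384·x^10 + 16384·x^12)·Dx^2 + (136·x + 2272·x^3 + 8960·x^5 + 10240·x^7 + 10240·x^9 + 8192·x^11)·Dx^3 + (5 + 92·x^2 + 584·x^4 + 1664·x^6 + 2560·x^8 + 3072·x^10 + 2048·x^12)·Dx^4  (order 4).
h: a_k = 0, -96, 0, 384, 0, -1216, 0, 22016/5, 0, …
ICs: h(0) = 0, h′(0) = -96, h′′(0) = 0, h′′′(0) = 2304.

f: a_k = 0, 8, 0, -32/3, 0, 128/5, 0, -512/7, 0, …
g: a_k = 0, -6, 0, 4, 0, -4/5, 0, 8/105, 0, …
Product ⇒ symmetric product L₀, ord ≤ 4.
Differentiate: ansatz ord ≤ ord L₀ ⇒ L.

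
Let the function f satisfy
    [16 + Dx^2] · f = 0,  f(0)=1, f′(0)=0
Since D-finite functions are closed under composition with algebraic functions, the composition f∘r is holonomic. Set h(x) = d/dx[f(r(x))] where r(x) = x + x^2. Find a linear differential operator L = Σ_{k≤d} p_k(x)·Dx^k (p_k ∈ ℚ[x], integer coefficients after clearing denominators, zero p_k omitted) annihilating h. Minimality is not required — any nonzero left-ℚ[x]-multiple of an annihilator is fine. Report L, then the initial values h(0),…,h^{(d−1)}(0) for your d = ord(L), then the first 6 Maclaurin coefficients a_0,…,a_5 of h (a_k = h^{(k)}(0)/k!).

f: a_k = 1, 0, -8, 0, 32/3, 0, …
Change of var in L_f (x↦r) gives L₀.
h₀' ⇒ L via d/dx closure of L₀.
L = (28 + 128·x + 384·x^2 + 512·x^3 + 256·x^4) + (-6 - 12·x)·Dx + (1 + 4·x + 4·x^2)·Dx^2  (order 2).
h: a_k = 0, -16, -48, 32/3, 640/3, 5248/15, …
ICs: h(0) = 0, h′(0) = -16.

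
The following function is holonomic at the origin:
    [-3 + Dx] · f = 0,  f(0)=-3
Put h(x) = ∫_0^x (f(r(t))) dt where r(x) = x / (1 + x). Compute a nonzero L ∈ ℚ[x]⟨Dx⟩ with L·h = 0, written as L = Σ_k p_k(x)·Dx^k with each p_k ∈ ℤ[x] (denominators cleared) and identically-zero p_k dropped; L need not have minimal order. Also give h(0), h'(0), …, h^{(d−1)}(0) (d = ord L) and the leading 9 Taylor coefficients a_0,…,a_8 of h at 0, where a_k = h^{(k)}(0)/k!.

f: a_k = -3, -9, -27/2, -27/2, -81/8, -243/40, -243/80, -729/560, -2187/4480, …
Substitute x→r, Dx→(1/r')Dx; clear ⇒ L₀.
Integrate: L := L₀·Dx.
L = -3·Dx + (1 + 2·x + x^2)·Dx^2  (order 2).
h: a_k = 0, -3, -9/2, -3/2, 9/8, -9/40, -21/80, 207/560, -1233/4480, …
ICs: h(0) = 0, h′(0) = -3.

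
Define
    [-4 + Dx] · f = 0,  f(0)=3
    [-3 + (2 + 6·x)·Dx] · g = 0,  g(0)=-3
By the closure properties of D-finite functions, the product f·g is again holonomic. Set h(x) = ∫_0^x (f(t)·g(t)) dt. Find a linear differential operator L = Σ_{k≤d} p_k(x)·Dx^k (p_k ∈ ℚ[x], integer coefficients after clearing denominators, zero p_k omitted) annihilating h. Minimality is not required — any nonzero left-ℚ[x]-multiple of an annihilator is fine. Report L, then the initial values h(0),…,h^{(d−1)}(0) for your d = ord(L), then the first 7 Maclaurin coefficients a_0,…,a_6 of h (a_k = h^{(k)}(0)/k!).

L = (-11 - 24·x)·Dx + (2 + 6·x)·Dx^2  (order 2).
h: a_k = 0, -9, -99/4, -309/8, -2859/64, -24483/640, -76883/2560, …
ICs: h(0) = 0, h′(0) = -9.

f: a_k = 3, 12, 24, 32, 32, 128/5, 256/15, …
g: a_k = -3, -9/2, 27/8, -81/16, 1215/128, -5103/256, 45927/1024, …
h₀=f·g: eliminate ⇒ L₀, order ≤ 1·1.
Integrate: L := L₀·Dx.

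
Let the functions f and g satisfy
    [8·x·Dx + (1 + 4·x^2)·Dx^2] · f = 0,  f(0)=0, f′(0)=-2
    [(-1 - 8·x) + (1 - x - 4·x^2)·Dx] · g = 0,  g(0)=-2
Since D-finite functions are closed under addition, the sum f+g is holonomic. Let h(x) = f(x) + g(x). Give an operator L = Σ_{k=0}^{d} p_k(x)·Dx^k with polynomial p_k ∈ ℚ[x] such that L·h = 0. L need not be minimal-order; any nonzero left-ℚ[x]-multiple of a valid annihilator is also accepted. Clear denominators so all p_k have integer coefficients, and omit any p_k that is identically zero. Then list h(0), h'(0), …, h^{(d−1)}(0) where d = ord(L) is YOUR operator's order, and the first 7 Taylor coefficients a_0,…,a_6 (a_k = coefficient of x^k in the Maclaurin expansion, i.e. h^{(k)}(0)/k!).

L = (40 - 160·x - 2272·x^2 - 4608·x^3 - 16896·x^4 - 6144·x^6)·Dx + (-31 - 264·x - 364·x^2 - 2208·x^3 - 4160·x^4 - 12800·x^5 - 768·x^6 - 6144·x^7)·Dx^2 + (5 + 11·x + 80·x^2 - 116·x^3 - 80·x^4 - 704·x^5 - 1536·x^6 - 256·x^7 - 1024·x^8)·Dx^3  (order 3).
h: a_k = -2, -4, -10, -46/3, -58, -682/5, -362, …
ICs: h(0) = -2, h′(0) = -4, h′′(0) = -20.

f: a_k = 0, -2, 0, 8/3, 0, -32/5, 0, …
g: a_k = -2, -2, -10, -18, -58, -130, -362, …
Weyl lclm of L_f,L_g ⇒ L₀ (ord ≤ 3).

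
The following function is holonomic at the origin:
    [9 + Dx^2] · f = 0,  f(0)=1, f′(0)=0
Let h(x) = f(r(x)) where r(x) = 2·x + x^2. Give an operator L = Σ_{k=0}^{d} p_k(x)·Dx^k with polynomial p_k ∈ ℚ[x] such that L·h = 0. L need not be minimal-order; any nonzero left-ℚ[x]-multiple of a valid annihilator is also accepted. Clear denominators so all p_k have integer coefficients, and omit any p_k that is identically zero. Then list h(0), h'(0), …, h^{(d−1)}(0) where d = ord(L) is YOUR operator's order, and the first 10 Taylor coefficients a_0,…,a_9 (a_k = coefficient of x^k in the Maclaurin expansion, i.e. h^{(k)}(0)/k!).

L = (36 + 108·x + 108·x^2 + 36·x^3) - Dx + (1 + x)·Dx^2  (order 2).
h: a_k = 1, 0, -18, -18, 99/2, 108, 81/5, -837/5, -55431/280, 162/35, …
ICs: h(0) = 1, h′(0) = 0.

f: a_k = 1, 0, -9/2, 0, 27/8, 0, -81/80, 0, 729/4480, 0, …
f∘r: x↦r, Dx↦Dx/r' in L_f ⇒ L₀.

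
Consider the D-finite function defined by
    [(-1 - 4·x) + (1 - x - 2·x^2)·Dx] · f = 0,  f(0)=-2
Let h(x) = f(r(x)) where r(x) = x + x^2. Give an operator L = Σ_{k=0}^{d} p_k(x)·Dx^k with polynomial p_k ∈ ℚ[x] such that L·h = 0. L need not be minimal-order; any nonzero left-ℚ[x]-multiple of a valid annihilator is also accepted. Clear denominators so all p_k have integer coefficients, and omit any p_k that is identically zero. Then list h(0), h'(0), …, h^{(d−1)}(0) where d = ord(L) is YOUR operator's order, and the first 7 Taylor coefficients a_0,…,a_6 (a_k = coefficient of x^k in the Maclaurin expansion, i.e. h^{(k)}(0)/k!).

f: a_k = -2, -2, -6, -10, -22, -42, -86, …
Substitute x→r, Dx→(1/r')Dx; clear ⇒ L₀.
L = (1 + 6·x + 12·x^2 + 8·x^3) + (-1 + x + 3·x^2 + 4·x^3 + 2·x^4)·Dx  (order 1).
h: a_k = -2, -2, -8, -22, -58, -160, -438, …
ICs: h(0) = -2.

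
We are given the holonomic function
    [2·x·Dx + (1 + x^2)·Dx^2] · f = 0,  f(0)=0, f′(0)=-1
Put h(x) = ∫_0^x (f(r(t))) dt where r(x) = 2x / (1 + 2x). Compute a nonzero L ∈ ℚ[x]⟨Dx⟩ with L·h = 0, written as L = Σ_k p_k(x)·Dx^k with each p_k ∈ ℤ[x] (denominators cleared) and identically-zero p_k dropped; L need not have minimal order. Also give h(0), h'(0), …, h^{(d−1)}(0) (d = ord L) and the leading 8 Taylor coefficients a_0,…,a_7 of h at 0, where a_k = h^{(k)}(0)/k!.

f: a_k = 0, -1, 0, 1/3, 0, -1/5, 0, 1/7, …
L₀ from L_f via x↦r, Dx↦r'^{-1}Dx.
h=∫₀ˣh₀: take L = L₀·Dx.
L = (4 + 16·x)·Dx^2 + (1 + 4·x + 8·x^2)·Dx^3  (order 3).
h: a_k = 0, 0, -1, 4/3, -4/3, 0, 64/15, -256/21, …
ICs: h(0) = 0, h′(0) = 0, h′′(0) = -2.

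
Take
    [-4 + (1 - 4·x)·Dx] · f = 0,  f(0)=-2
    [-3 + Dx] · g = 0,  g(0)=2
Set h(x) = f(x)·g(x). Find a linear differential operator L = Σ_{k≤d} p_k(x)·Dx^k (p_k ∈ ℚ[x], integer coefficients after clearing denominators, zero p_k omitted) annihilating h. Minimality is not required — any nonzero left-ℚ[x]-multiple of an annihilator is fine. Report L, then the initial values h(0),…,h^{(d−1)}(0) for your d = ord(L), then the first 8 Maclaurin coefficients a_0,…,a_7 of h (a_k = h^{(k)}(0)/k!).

L = (7 - 12·x) + (-1 + 4·x)·Dx  (order 1).
h: a_k = -4, -28, -130, -538, -4331/2, -86701/10, -693689/20, -3884707/28, …
ICs: h(0) = -4.

f: a_k = -2, -8, -32, -128, -512, -2048, -8192, -32768, …
g: a_k = 2, 6, 9, 9, 27/4, 81/20, 81/40, 243/280, …
h₀=f·g: eliminate ⇒ L₀, order ≤ 1·1.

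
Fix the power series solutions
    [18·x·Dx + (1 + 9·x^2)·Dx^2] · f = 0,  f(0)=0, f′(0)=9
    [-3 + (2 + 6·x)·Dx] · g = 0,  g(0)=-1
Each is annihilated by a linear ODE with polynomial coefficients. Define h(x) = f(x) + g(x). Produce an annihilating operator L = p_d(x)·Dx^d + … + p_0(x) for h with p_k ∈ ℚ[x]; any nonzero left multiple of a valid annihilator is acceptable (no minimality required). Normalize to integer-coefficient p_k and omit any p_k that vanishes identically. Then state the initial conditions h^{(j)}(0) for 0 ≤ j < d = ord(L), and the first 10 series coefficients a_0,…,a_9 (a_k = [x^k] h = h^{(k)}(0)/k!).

L = (-36 - 270·x + 972·x^2 + 1458·x^3)·Dx + (-33 - 144·x + 270·x^2 + 3888·x^3 + 5103·x^4)·Dx^2 + (-2 + 18·x + 108·x^2 + 324·x^3 + 1134·x^4 + 1458·x^5)·Dx^3  (order 3).
h: a_k = -1, 15/2, 9/8, -459/16, 405/128, 178119/1280, 15309/1024, -13942125/14336, 2814669/32768, 415908351/65536, …
ICs: h(0) = -1, h′(0) = 15/2, h′′(0) = 9/4.

f: a_k = 0, 9, 0, -27, 0, 729/5, 0, -6561/7, 0, 6561, …
g: a_k = -1, -3/2, 9/8, -27/16, 405/128, -1701/256, 15309/1024, -72171/2048, 2814669/32768, -14073345/65536, …
f+g: L₀ = lclm(L_f,L_g), ord ≤ 2+1.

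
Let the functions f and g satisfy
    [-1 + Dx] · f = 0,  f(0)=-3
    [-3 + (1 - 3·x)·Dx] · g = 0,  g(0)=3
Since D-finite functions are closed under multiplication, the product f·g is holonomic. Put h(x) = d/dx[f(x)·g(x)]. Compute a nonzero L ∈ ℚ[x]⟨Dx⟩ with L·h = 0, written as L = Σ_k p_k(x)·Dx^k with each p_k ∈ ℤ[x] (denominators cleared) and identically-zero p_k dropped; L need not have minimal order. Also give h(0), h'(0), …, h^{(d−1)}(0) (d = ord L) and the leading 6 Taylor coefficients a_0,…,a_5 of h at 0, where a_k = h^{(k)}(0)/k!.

L = (25 - 24·x + 9·x^2) + (-4 + 15·x - 9·x^2)·Dx  (order 1).
h: a_k = -36, -225, -1017, -8139/2, -15261, -2197587/40, …
ICs: h(0) = -36.

f: a_k = -3, -3, -3/2, -1/2, -1/8, -1/40, …
g: a_k = 3, 9, 27, 81, 243, 729, …
f·g: L₀ = L_f ⊗_s L_g, ord ≤ 1·1.
Differentiate: ansatz ord ≤ ord L₀ ⇒ L.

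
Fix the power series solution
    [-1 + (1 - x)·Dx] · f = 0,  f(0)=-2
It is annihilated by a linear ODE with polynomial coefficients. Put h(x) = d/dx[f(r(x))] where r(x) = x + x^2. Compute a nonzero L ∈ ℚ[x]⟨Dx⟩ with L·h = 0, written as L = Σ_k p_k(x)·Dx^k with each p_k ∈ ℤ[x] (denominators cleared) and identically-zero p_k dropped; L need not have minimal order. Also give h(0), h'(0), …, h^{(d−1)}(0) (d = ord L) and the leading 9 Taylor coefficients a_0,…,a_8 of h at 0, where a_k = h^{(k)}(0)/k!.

L = (4 + 6·x + 6·x^2) + (-1 - x + 3·x^2 + 2·x^3)·Dx  (order 1).
h: a_k = -2, -8, -18, -40, -80, -156, -294, -544, -990, …
ICs: h(0) = -2.

f: a_k = -2, -2, -2, -2, -2, -2, -2, -2, -2, …
h₀=f(r): pull back L_f along r ⇒ L₀.
h₀' ⇒ L via d/dx closure of L₀.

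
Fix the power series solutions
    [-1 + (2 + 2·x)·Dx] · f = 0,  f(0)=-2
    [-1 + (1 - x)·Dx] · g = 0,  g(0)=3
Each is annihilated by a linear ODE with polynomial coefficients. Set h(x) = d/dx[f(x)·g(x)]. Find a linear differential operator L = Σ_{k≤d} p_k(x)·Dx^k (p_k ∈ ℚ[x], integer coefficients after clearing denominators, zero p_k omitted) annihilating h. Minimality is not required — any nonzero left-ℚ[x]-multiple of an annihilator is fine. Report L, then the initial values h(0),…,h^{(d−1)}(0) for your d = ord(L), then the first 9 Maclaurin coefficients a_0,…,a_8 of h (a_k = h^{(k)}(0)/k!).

L = (11 + 18·x + 3·x^2) + (-6 - 2·x + 6·x^2 + 2·x^3)·Dx  (order 1).
h: a_k = -9, -33/2, -207/8, -537/16, -5475/128, -12951/256, -61131/1024, -138441/2048, -2511243/32768, …
ICs: h(0) = -9.

f: a_k = -2, -1, 1/4, -1/8, 5/64, -7/128, 21/512, -33/1024, 429/16384, …
g: a_k = 3, 3, 3, 3, 3, 3, 3, 3, 3, …
Sym-product of L_f,L_g gives L₀ (≤ ord 1).
Differentiate: ansatz ord ≤ ord L₀ ⇒ L.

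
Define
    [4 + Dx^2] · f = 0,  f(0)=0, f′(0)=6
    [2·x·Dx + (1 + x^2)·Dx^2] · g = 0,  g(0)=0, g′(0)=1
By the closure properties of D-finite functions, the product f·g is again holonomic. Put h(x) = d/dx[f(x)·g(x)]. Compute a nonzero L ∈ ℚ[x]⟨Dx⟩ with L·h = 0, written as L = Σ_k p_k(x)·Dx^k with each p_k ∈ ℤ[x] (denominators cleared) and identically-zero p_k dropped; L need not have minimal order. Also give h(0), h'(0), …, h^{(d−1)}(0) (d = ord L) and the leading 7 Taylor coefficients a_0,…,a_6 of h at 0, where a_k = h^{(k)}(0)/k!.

L = (512 + 1824·x^2 + 2768·x^4 + 1920·x^6 + 912·x^8 + 320·x^10 + 64·x^12) + (248·x + 944·x^3 + 1240·x^5 + 800·x^7 + 320·x^9 + 64·x^11)·Dx + (168 + 652·x^2 + 1080·x^4 + 892·x^6 + 488·x^8 + 176·x^10 + 32·x^12)·Dx^2 + (62·x + 236·x^3 + 310·x^5 + 200·x^7 + 80·x^9 + 16·x^11)·Dx^3 + (10 + 49·x^2 + 97·x^4 + 103·x^6 + 65·x^8 + 24·x^10 + 4·x^12)·Dx^4  (order 4).
h: a_k = 0, 12, 0, -24, 0, 20, 0, …
ICs: h(0) = 0, h′(0) = 12, h′′(0) = 0, h′′′(0) = -144.

f: a_k = 0, 6, 0, -4, 0, 4/5, 0, …
g: a_k = 0, 1, 0, -1/3, 0, 1/5, 0, …
h₀=f·g: eliminate ⇒ L₀, order ≤ 2·2.
h₀' ⇒ L via d/dx closure of L₀.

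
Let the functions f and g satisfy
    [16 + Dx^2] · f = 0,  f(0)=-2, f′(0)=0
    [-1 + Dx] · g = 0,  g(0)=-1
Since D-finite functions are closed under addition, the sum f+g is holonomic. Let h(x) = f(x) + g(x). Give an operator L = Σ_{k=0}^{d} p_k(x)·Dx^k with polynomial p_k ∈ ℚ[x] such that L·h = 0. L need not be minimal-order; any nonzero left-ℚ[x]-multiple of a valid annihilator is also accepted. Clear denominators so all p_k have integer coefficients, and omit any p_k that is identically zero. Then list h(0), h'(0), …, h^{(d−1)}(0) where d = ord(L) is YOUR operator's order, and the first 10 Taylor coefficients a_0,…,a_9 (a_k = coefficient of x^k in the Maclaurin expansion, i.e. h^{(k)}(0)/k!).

L = -16 + 16·Dx - Dx^2 + Dx^3  (order 3).
h: a_k = -3, -1, 31/2, -1/6, -171/8, -1/120, 8191/720, -1/5040, -43691/13440, -1/362880, …
ICs: h(0) = -3, h′(0) = -1, h′′(0) = 31.

f: a_k = -2, 0, 16, 0, -64/3, 0, 512/45, 0, -1024/315, 0, …
g: a_k = -1, -1, -1/2, -1/6, -1/24, -1/120, -1/720, -1/5040, -1/40320, -1/362880, …
Sum ⇒ L₀ = lclm(L_f,L_g) in ℚ(x)⟨Dx⟩.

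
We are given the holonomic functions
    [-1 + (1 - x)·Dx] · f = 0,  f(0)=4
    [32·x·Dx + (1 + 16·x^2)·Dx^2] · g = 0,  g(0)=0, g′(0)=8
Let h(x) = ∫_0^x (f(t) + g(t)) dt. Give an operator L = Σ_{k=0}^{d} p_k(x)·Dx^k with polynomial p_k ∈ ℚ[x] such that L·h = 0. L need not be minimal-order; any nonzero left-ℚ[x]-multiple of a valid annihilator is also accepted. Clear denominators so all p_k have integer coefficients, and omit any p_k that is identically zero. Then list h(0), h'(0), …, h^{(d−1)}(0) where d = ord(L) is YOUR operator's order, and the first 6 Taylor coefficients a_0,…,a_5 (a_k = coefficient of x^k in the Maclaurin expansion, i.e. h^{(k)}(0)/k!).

f: a_k = 4, 4, 4, 4, 4, 4, …
g: a_k = 0, 8, 0, -128/3, 0, 2048/5, …
Sum ⇒ L₀ = lclm(L_f,L_g) in ℚ(x)⟨Dx⟩.
Integrate: L := L₀·Dx.
L = (-32 + 128·x + 1536·x^2)·Dx^2 + (19 - 32·x - 656·x^2 + 1536·x^3)·Dx^3 + (-1 - 15·x - 240·x^3 + 256·x^4)·Dx^4  (order 4).
h: a_k = 0, 4, 6, 4/3, -29/3, 4/5, …
ICs: h(0) = 0, h′(0) = 4, h′′(0) = 12, h′′′(0) = 8.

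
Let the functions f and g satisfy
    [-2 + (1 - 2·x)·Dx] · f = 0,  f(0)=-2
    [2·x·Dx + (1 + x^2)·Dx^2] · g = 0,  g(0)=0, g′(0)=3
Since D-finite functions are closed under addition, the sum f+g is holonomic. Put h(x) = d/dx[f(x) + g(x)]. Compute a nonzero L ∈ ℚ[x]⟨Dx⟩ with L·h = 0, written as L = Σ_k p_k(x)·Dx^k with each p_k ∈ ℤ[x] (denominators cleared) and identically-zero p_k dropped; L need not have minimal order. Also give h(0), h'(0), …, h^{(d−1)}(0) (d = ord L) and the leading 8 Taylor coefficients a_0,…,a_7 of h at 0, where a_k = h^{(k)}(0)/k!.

f: a_k = -2, -4, -8, -16, -32, -64, -128, -256, …
g: a_k = 0, 3, 0, -1, 0, 3/5, 0, -3/7, …
h₀=f+g: left-lcm gives L₀, ord ≤ 3.
h=h₀': d/dx-closure on L₀ ⇒ L.
L = (-4 + 32·x + 12·x^2) + (13 - 4·x + 25·x^2 + 12·x^3)·Dx + (-2 + 3·x + 3·x^3 + 2·x^4)·Dx^2  (order 2).
h: a_k = -1, -16, -51, -128, -317, -768, -1795, -4096, …
ICs: h(0) = -1, h′(0) = -16.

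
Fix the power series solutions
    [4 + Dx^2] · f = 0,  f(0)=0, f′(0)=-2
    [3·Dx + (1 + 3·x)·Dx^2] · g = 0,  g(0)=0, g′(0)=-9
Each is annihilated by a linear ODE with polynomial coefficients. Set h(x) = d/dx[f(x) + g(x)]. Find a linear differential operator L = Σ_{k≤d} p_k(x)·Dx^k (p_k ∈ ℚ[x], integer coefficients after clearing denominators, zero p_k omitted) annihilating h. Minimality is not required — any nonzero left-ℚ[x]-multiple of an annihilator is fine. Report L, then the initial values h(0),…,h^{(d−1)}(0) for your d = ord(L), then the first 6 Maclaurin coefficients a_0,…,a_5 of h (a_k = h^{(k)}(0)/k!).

L = (348 + 144·x + 216·x^2) + (44 + 180·x + 216·x^2 + 216·x^3)·Dx + (87 + 36·x + 54·x^2)·Dx^2 + (11 + 45·x + 54·x^2 + 54·x^3)·Dx^3  (order 3).
h: a_k = -11, 27, -77, 243, -2191/3, 2187, …
ICs: h(0) = -11, h′(0) = 27, h′′(0) = -154.

f: a_k = 0, -2, 0, 4/3, 0, -4/15, …
g: a_k = 0, -9, 27/2, -27, 243/4, -729/5, …
Sum ⇒ L₀ = lclm(L_f,L_g) in ℚ(x)⟨Dx⟩.
Derive L from L₀ (diff closure).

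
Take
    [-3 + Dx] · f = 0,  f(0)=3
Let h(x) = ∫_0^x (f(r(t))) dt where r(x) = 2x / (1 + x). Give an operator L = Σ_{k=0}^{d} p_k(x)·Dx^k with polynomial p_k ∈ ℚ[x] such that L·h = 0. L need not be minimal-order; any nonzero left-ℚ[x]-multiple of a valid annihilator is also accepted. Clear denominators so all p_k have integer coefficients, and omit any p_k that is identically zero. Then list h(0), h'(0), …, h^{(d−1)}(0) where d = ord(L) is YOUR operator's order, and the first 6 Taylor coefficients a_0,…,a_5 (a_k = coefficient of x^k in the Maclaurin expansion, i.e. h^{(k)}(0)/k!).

L = -6·Dx + (1 + 2·x + x^2)·Dx^2  (order 2).
h: a_k = 0, 3, 9, 12, 9/2, -18/5, …
ICs: h(0) = 0, h′(0) = 3.

f: a_k = 3, 9, 27/2, 27/2, 81/8, 243/40, …
Substitute x→r, Dx→(1/r')Dx; clear ⇒ L₀.
h=∫₀ˣh₀: take L = L₀·Dx.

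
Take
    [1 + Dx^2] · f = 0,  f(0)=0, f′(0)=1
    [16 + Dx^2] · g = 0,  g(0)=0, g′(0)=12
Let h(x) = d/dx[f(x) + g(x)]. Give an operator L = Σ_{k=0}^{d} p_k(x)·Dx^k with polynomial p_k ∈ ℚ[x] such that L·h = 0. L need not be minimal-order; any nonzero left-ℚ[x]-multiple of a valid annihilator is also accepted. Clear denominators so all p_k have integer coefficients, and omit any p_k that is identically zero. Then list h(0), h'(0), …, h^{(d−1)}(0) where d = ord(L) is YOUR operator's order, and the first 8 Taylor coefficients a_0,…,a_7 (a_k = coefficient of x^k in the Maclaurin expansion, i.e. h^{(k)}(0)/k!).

L = 16 + 17·Dx^2 + Dx^4  (order 4).
h: a_k = 13, 0, -193/2, 0, 3073/24, 0, -49153/720, 0, …
ICs: h(0) = 13, h′(0) = 0, h′′(0) = -193, h′′′(0) = 0.

f: a_k = 0, 1, 0, -1/6, 0, 1/120, 0, -1/5040, …
g: a_k = 0, 12, 0, -32, 0, 128/5, 0, -1024/105, …
L₀ := lclm(L_f,L_g); ord L₀ ≤ 2+2.
h=h₀': d/dx-closure on L₀ ⇒ L.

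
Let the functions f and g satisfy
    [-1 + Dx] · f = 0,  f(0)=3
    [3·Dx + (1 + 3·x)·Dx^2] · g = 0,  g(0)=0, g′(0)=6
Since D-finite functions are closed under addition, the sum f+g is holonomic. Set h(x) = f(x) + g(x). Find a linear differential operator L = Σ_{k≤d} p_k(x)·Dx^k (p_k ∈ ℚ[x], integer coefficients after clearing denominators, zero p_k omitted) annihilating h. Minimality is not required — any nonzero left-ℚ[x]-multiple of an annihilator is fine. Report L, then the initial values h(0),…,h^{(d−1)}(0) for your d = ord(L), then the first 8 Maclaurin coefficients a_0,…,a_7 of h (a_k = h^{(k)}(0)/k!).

f: a_k = 3, 3, 3/2, 1/2, 1/8, 1/40, 1/240, 1/1680, …
g: a_k = 0, 6, -9, 18, -81/2, 486/5, -243, 4374/7, …
Sum ⇒ L₀ = lclm(L_f,L_g) in ℚ(x)⟨Dx⟩.
L = (-21 - 9·x)·Dx + (17 - 6·x - 9·x^2)·Dx^2 + (4 + 15·x + 9·x^2)·Dx^3  (order 3).
h: a_k = 3, 9, -15/2, 37/2, -323/8, 3889/40, -58319/240, 1049761/1680, …
ICs: h(0) = 3, h′(0) = 9, h′′(0) = -15.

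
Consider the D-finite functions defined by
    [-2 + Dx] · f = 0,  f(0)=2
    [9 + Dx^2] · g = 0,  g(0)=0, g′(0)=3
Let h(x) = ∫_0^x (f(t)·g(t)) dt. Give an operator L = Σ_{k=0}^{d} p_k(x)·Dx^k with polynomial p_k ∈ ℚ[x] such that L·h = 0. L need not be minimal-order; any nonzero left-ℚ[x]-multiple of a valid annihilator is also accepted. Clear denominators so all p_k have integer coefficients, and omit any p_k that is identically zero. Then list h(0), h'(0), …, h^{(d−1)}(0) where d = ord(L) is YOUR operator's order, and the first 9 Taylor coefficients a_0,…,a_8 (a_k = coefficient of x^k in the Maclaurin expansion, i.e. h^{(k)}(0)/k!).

f: a_k = 2, 4, 4, 8/3, 4/3, 8/15, 8/45, 16/315, 4/315, …
g: a_k = 0, 3, 0, -9/2, 0, 81/40, 0, -243/560, 0, …
f·g: L₀ = L_f ⊗_s L_g, ord ≤ 1·2.
h=∫₀ˣh₀: take L = L₀·Dx.
L = 13·Dx - 4·Dx^2 + Dx^3  (order 3).
h: a_k = 0, 0, 3, 4, 3/4, -2, -199/120, -23/70, 1483/6720, …
ICs: h(0) = 0, h′(0) = 0, h′′(0) = 6.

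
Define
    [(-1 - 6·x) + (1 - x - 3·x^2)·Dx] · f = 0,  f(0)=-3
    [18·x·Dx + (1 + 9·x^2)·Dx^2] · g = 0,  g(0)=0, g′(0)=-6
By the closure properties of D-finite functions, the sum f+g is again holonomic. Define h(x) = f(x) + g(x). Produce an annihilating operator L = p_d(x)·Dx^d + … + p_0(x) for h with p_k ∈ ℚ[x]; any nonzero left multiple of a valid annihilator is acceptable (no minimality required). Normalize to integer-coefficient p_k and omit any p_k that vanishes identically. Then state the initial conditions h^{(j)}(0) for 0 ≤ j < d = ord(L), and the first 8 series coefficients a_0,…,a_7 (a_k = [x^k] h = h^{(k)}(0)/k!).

f: a_k = -3, -3, -12, -21, -57, -120, -291, -651, …
g: a_k = 0, -6, 0, 18, 0, -486/5, 0, 4374/7, …
Weyl lclm of L_f,L_g ⇒ L₀ (ord ≤ 3).
L = (-72 + 288·x + 4428·x^2 + 9720·x^3 + 33534·x^4 + 13122·x^6)·Dx + (30 + 180·x + 144·x^2 + 1728·x^3 + 9153·x^4 + 23814·x^5 + 2187·x^6 + 13122·x^7)·Dx^2 + (-4 - 14·x - 114·x^2 + 36·x^3 - 459·x^4 + 1539·x^5 + 2430·x^6 + 729·x^7 + 2187·x^8)·Dx^3  (order 3).
h: a_k = -3, -9, -12, -3, -57, -1086/5, -291, -183/7, …
ICs: h(0) = -3, h′(0) = -9, h′′(0) = -24.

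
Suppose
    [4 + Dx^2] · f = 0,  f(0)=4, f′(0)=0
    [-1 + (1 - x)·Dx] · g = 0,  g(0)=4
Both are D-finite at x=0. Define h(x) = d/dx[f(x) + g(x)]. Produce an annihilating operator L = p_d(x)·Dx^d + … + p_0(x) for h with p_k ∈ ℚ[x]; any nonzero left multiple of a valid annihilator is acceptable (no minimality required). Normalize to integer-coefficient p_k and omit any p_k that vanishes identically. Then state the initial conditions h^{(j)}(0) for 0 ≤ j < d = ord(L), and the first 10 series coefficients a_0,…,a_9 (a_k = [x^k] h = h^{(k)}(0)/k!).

L = (64 - 32·x + 16·x^2) + (-20 + 36·x - 24·x^2 + 8·x^3)·Dx + (16 - 8·x + 4·x^2)·Dx^2 + (-5 + 9·x - 6·x^2 + 2·x^3)·Dx^3  (order 3).
h: a_k = 4, -8, 12, 80/3, 20, 328/15, 28, 10144/315, 36, 113368/2835, …
ICs: h(0) = 4, h′(0) = -8, h′′(0) = 24.

f: a_k = 4, 0, -8, 0, 8/3, 0, -16/45, 0, 8/315, 0, …
g: a_k = 4, 4, 4, 4, 4, 4, 4, 4, 4, 4, …
h₀=f+g: left-lcm gives L₀, ord ≤ 3.
h₀' ⇒ L via d/dx closure of L₀.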